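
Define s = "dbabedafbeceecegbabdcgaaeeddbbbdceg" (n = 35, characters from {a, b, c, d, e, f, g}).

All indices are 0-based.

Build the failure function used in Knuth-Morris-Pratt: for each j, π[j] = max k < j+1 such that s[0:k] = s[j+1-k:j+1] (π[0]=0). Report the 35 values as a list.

[0, 0, 0, 0, 0, 1, 0, 0, 0, 0, 0, 0, 0, 0, 0, 0, 0, 0, 0, 1, 0, 0, 0, 0, 0, 0, 1, 1, 2, 0, 0, 1, 0, 0, 0]

π[0] = 0
j=1 s[j]='b': π[1]=0 (border '')
j=2 s[j]='a': π[2]=0 (border '')
j=3 s[j]='b': π[3]=0 (border '')
j=4 s[j]='e': π[4]=0 (border '')
j=5 s[j]='d': π[5]=1 (border 'd')
j=6 s[j]='a': k: 1→0; π[6]=0 (border '')
j=7 s[j]='f': π[7]=0 (border '')
j=8 s[j]='b': π[8]=0 (border '')
j=9 s[j]='e': π[9]=0 (border '')
j=10 s[j]='c': π[10]=0 (border '')
j=11 s[j]='e': π[11]=0 (border '')
j=12 s[j]='e': π[12]=0 (border '')
j=13 s[j]='c': π[13]=0 (border '')
j=14 s[j]='e': π[14]=0 (border '')
j=15 s[j]='g': π[15]=0 (border '')
j=16 s[j]='b': π[16]=0 (border '')
j=17 s[j]='a': π[17]=0 (border '')
j=18 s[j]='b': π[18]=0 (border '')
j=19 s[j]='d': π[19]=1 (border 'd')
j=20 s[j]='c': k: 1→0; π[20]=0 (border '')
j=21 s[j]='g': π[21]=0 (border '')
j=22 s[j]='a': π[22]=0 (border '')
j=23 s[j]='a': π[23]=0 (border '')
j=24 s[j]='e': π[24]=0 (border '')
j=25 s[j]='e': π[25]=0 (border '')
j=26 s[j]='d': π[26]=1 (border 'd')
j=27 s[j]='d': k: 1→0; π[27]=1 (border 'd')
j=28 s[j]='b': π[28]=2 (border 'db')
j=29 s[j]='b': k: 2→0; π[29]=0 (border '')
j=30 s[j]='b': π[30]=0 (border '')
j=31 s[j]='d': π[31]=1 (border 'd')
j=32 s[j]='c': k: 1→0; π[32]=0 (border '')
j=33 s[j]='e': π[33]=0 (border '')
j=34 s[j]='g': π[34]=0 (border '')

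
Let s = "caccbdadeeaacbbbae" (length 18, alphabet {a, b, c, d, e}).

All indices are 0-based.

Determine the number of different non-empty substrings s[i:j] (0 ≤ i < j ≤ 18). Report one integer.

rank→(start, suffix):
  0 → (10, 'aacbbbae')
  1 → (11, 'acbbbae')
  2 → (1, 'accbdadeeaacbbbae')
  3 → (6, 'adeeaacbbbae')
  4 → (16, 'ae')
  5 → (15, 'bae')
  6 → (14, 'bbae')
  7 → (13, 'bbbae')
  8 → (4, 'bdadeeaacbbbae')
  9 → (0, 'caccbdadeeaacbbbae')
  10 → (12, 'cbbbae')
  11 → (3, 'cbdadeeaacbbbae')
  12 → (2, 'ccbdadeeaacbbbae')
  13 → (5, 'dadeeaacbbbae')
  14 → (7, 'deeaacbbbae')
  15 → (17, 'e')
  16 → (9, 'eaacbbbae')
  17 → (8, 'eeaacbbbae')

SA = [10, 11, 1, 6, 16, 15, 14, 13, 4, 0, 12, 3, 2, 5, 7, 17, 9, 8]
rank  pair      lcp
   1  s[10:],s[11:]  1  'a'
   2  s[11:],s[1:]  2  'ac'
   3  s[1:],s[6:]  1  'a'
   4  s[6:],s[16:]  1  'a'
   5  s[16:],s[15:]  0  ''
   6  s[15:],s[14:]  1  'b'
   7  s[14:],s[13:]  2  'bb'
   8  s[13:],s[4:]  1  'b'
   9  s[4:],s[0:]  0  ''
  10  s[0:],s[12:]  1  'c'
  11  s[12:],s[3:]  2  'cb'
  12  s[3:],s[2:]  1  'c'
  13  s[2:],s[5:]  0  ''
  14  s[5:],s[7:]  1  'd'
  15  s[7:],s[17:]  0  ''
  16  s[17:],s[9:]  1  'e'
  17  s[9:],s[8:]  1  'e'

n(n+1)/2 = 18·19/2 = 171
Σ LCP = 0 + 1 + 2 + 1 + 1 + 0 + 1 + 2 + 1 + 0 + 1 + 2 + 1 + 0 + 1 + 0 + 1 + 1 = 16
distinct = 171 − 16 = 155

155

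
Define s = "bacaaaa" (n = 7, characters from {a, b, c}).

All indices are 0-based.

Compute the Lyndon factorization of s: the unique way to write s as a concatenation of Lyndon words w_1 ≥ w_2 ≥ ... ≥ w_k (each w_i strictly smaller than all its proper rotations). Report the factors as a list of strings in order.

emit factor 1: 'b' (i=0, period=1)
emit factor 2: 'ac' (i=1, period=2)
emit factor 3: 'a' (i=3, period=1)
emit factor 4: 'a' (i=4, period=1)
emit factor 5: 'a' (i=5, period=1)
emit factor 6: 'a' (i=6, period=1)

["b", "ac", "a", "a", "a", "a"]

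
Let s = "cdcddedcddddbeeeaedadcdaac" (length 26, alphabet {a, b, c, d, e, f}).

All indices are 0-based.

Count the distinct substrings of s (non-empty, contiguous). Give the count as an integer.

sorted suffixes:
  #0 SA[0]=23  'aac'
  #1 SA[1]=24  'ac'
  #2 SA[2]=19  'adcdaac'
  #3 SA[3]=16  'aedadcdaac'
  #4 SA[4]=12  'beeeaedadcdaac'
  #5 SA[5]=25  'c'
  #6 SA[6]=21  'cdaac'
  #7 SA[7]=0  'cdcddedcddddbeeeaedadcdaac'
  #8 SA[8]=7  'cddddbeeeaedadcdaac'
  #9 SA[9]=2  'cddedcddddbeeeaedadcdaac'
  #10 SA[10]=22  'daac'
  #11 SA[11]=18  'dadcdaac'
  #12 SA[12]=11  'dbeeeaedadcdaac'
  #13 SA[13]=20  'dcdaac'
  #14 SA[14]=6  'dcddddbeeeaedadcdaac'
  #15 SA[15]=1  'dcddedcddddbeeeaedadcdaac'
  #16 SA[16]=10  'ddbeeeaedadcdaac'
  #17 SA[17]=9  'dddbeeeaedadcdaac'
  #18 SA[18]=8  'ddddbeeeaedadcdaac'
  #19 SA[19]=3  'ddedcddddbeeeaedadcdaac'
  #20 SA[20]=4  'dedcddddbeeeaedadcdaac'
  #21 SA[21]=15  'eaedadcdaac'
  #22 SA[22]=17  'edadcdaac'
  #23 SA[23]=5  'edcddddbeeeaedadcdaac'
  #24 SA[24]=14  'eeaedadcdaac'
  #25 SA[25]=13  'eeeaedadcdaac'

SA = [23, 24, 19, 16, 12, 25, 21, 0, 7, 2, 22, 18, 11, 20, 6, 1, 10, 9, 8, 3, 4, 15, 17, 5, 14, 13]
i: (SA[i-1],SA[i]) lcp shared
  1: (23,24) 1 'a'
  2: (24,19) 1 'a'
  3: (19,16) 1 'a'
  4: (16,12) 0 ''
  5: (12,25) 0 ''
  6: (25,21) 1 'c'
  7: (21,0) 2 'cd'
  8: (0,7) 2 'cd'
  9: (7,2) 3 'cdd'
  10: (2,22) 0 ''
  11: (22,18) 2 'da'
  12: (18,11) 1 'd'
  13: (11,20) 1 'd'
  14: (20,6) 3 'dcd'
  15: (6,1) 4 'dcdd'
  16: (1,10) 1 'd'
  17: (10,9) 2 'dd'
  18: (9,8) 3 'ddd'
  19: (8,3) 2 'dd'
  20: (3,4) 1 'd'
  21: (4,15) 0 ''
  22: (15,17) 1 'e'
  23: (17,5) 2 'ed'
  24: (5,14) 1 'e'
  25: (14,13) 2 'ee'

n(n+1)/2 = 26·27/2 = 351
Σ LCP = 0 + 1 + 1 + 1 + 0 + 0 + 1 + 2 + 2 + 3 + 0 + 2 + 1 + 1 + 3 + 4 + 1 + 2 + 3 + 2 + 1 + 0 + 1 + 2 + 1 + 2 = 37
distinct = 351 − 37 = 314

314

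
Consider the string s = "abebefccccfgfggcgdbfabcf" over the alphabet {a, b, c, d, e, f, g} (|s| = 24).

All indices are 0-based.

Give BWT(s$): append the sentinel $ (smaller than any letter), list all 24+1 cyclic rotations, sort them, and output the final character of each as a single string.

ff$aaedfccbcggbbcbecggcff

rank  rotation                   last
    0  $abebefccccfgfggcgdbfabcf  f
    1  abcf$abebefccccfgfggcgdbf  f
    2  abebefccccfgfggcgdbfabcf$  $
    3  bcf$abebefccccfgfggcgdbfa  a
    4  bebefccccfgfggcgdbfabcf$a  a
    5  befccccfgfggcgdbfabcf$abe  e
    6  bfabcf$abebefccccfgfggcgd  d
    7  ccccfgfggcgdbfabcf$abebef  f
    8  cccfgfggcgdbfabcf$abebefc  c
    9  ccfgfggcgdbfabcf$abebefcc  c
   10  cf$abebefccccfgfggcgdbfab  b
   11  cfgfggcgdbfabcf$abebefccc  c
   12  cgdbfabcf$abebefccccfgfgg  g
   13  dbfabcf$abebefccccfgfggcg  g
   14  ebefccccfgfggcgdbfabcf$ab  b
   15  efccccfgfggcgdbfabcf$abeb  b
   16  f$abebefccccfgfggcgdbfabc  c
   17  fabcf$abebefccccfgfggcgdb  b
   18  fccccfgfggcgdbfabcf$abebe  e
   19  fgfggcgdbfabcf$abebefcccc  c
   20  fggcgdbfabcf$abebefccccfg  g
   21  gcgdbfabcf$abebefccccfgfg  g
   22  gdbfabcf$abebefccccfgfggc  c
   23  gfggcgdbfabcf$abebefccccf  f
   24  ggcgdbfabcf$abebefccccfgf  f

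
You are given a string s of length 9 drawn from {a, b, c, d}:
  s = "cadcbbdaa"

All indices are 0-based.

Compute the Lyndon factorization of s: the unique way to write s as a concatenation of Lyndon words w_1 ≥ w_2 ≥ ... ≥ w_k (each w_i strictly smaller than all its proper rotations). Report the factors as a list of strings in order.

emit factor 1: 'c' (i=0, period=1)
emit factor 2: 'adcbbd' (i=1, period=6)
emit factor 3: 'a' (i=7, period=1)
emit factor 4: 'a' (i=8, period=1)

["c", "adcbbd", "a", "a"]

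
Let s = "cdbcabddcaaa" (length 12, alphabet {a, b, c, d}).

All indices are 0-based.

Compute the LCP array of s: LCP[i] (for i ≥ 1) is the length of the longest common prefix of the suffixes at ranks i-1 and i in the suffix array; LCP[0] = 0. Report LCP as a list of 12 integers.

[0, 1, 2, 1, 0, 1, 0, 2, 1, 0, 1, 1]

rank→(start, suffix):
  0 → (11, 'a')
  1 → (10, 'aa')
  2 → (9, 'aaa')
  3 → (4, 'abddcaaa')
  4 → (2, 'bcabddcaaa')
  5 → (5, 'bddcaaa')
  6 → (8, 'caaa')
  7 → (3, 'cabddcaaa')
  8 → (0, 'cdbcabddcaaa')
  9 → (1, 'dbcabddcaaa')
  10 → (7, 'dcaaa')
  11 → (6, 'ddcaaa')

SA = [11, 10, 9, 4, 2, 5, 8, 3, 0, 1, 7, 6]
rank  pair      lcp
   1  s[11:],s[10:]  1  'a'
   2  s[10:],s[9:]  2  'aa'
   3  s[9:],s[4:]  1  'a'
   4  s[4:],s[2:]  0  ''
   5  s[2:],s[5:]  1  'b'
   6  s[5:],s[8:]  0  ''
   7  s[8:],s[3:]  2  'ca'
   8  s[3:],s[0:]  1  'c'
   9  s[0:],s[1:]  0  ''
  10  s[1:],s[7:]  1  'd'
  11  s[7:],s[6:]  1  'd'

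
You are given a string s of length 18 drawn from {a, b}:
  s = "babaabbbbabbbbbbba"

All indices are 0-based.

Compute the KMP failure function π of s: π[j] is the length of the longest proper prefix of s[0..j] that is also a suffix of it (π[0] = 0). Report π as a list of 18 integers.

π[0] = 0
j=1 s[j]='a': π[1]=0 (border '')
j=2 s[j]='b': π[2]=1 (border 'b')
j=3 s[j]='a': π[3]=2 (border 'ba')
j=4 s[j]='a': k: 2→0; π[4]=0 (border '')
j=5 s[j]='b': π[5]=1 (border 'b')
j=6 s[j]='b': k: 1→0; π[6]=1 (border 'b')
j=7 s[j]='b': k: 1→0; π[7]=1 (border 'b')
j=8 s[j]='b': k: 1→0; π[8]=1 (border 'b')
j=9 s[j]='a': π[9]=2 (border 'ba')
j=10 s[j]='b': π[10]=3 (border 'bab')
j=11 s[j]='b': k: 3→1→0; π[11]=1 (border 'b')
j=12 s[j]='b': k: 1→0; π[12]=1 (border 'b')
j=13 s[j]='b': k: 1→0; π[13]=1 (border 'b')
j=14 s[j]='b': k: 1→0; π[14]=1 (border 'b')
j=15 s[j]='b': k: 1→0; π[15]=1 (border 'b')
j=16 s[j]='b': k: 1→0; π[16]=1 (border 'b')
j=17 s[j]='a': π[17]=2 (border 'ba')

[0, 0, 1, 2, 0, 1, 1, 1, 1, 2, 3, 1, 1, 1, 1, 1, 1, 2]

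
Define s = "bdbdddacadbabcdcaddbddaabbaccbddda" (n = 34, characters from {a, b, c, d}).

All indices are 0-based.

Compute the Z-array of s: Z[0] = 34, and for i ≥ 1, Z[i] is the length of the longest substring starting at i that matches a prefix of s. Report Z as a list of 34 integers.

Z[0]=34
i=1: outside box; Z[1]=0
i=2: outside box; Z[2]=2 extend→box=[2,4)
i=3: min(r-i=1, Z[1]=0)=0; Z[3]=0
i=4: outside box; Z[4]=0
i=5: outside box; Z[5]=0
i=6: outside box; Z[6]=0
i=7: outside box; Z[7]=0
i=8: outside box; Z[8]=0
i=9: outside box; Z[9]=0
i=10: outside box; Z[10]=1 extend→box=[10,11)
i=11: outside box; Z[11]=0
i=12: outside box; Z[12]=1 extend→box=[12,13)
i=13: outside box; Z[13]=0
i=14: outside box; Z[14]=0
i=15: outside box; Z[15]=0
i=16: outside box; Z[16]=0
i=17: outside box; Z[17]=0
i=18: outside box; Z[18]=0
i=19: outside box; Z[19]=2 extend→box=[19,21)
i=20: min(r-i=1, Z[1]=0)=0; Z[20]=0
i=21: outside box; Z[21]=0
i=22: outside box; Z[22]=0
i=23: outside box; Z[23]=0
i=24: outside box; Z[24]=1 extend→box=[24,25)
i=25: outside box; Z[25]=1 extend→box=[25,26)
i=26: outside box; Z[26]=0
i=27: outside box; Z[27]=0
i=28: outside box; Z[28]=0
i=29: outside box; Z[29]=2 extend→box=[29,31)
i=30: min(r-i=1, Z[1]=0)=0; Z[30]=0
i=31: outside box; Z[31]=0
i=32: outside box; Z[32]=0
i=33: outside box; Z[33]=0

[34, 0, 2, 0, 0, 0, 0, 0, 0, 0, 1, 0, 1, 0, 0, 0, 0, 0, 0, 2, 0, 0, 0, 0, 1, 1, 0, 0, 0, 2, 0, 0, 0, 0]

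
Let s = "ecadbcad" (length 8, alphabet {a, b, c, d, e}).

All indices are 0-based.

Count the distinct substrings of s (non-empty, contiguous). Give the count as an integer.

rank | idx | suffix
   0 |   6 | ad
   1 |   2 | adbcad
   2 |   4 | bcad
   3 |   5 | cad
   4 |   1 | cadbcad
   5 |   7 | d
   6 |   3 | dbcad
   7 |   0 | ecadbcad

SA = [6, 2, 4, 5, 1, 7, 3, 0]
[i] adj suffixes → lcp
  [1] 6/2 → 2 ('ad')
  [2] 2/4 → 0 ('')
  [3] 4/5 → 0 ('')
  [4] 5/1 → 3 ('cad')
  [5] 1/7 → 0 ('')
  [6] 7/3 → 1 ('d')
  [7] 3/0 → 0 ('')

n(n+1)/2 = 8·9/2 = 36
Σ LCP = 0 + 2 + 0 + 0 + 3 + 0 + 1 + 0 = 6
distinct = 36 − 6 = 30

30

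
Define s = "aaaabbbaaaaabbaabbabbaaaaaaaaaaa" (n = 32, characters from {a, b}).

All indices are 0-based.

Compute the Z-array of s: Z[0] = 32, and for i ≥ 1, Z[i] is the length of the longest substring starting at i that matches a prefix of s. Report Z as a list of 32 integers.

[32, 3, 2, 1, 0, 0, 0, 4, 6, 3, 2, 1, 0, 0, 2, 1, 0, 0, 1, 0, 0, 4, 4, 4, 4, 4, 4, 4, 4, 3, 2, 1]

Z[0]=32
i=1: fresh scan; Z[1]=3 scan→box=[1,4)
i=2: min(r-i=2, Z[1]=3)=2; Z[2]=2
i=3: min(r-i=1, Z[2]=2)=1; Z[3]=1
i=4: fresh scan; Z[4]=0
i=5: fresh scan; Z[5]=0
i=6: fresh scan; Z[6]=0
i=7: fresh scan; Z[7]=4 scan→box=[7,11)
i=8: min(r-i=3, Z[1]=3)=3; Z[8]=6 scan→box=[8,14)
i=9: min(r-i=5, Z[1]=3)=3; Z[9]=3
i=10: min(r-i=4, Z[2]=2)=2; Z[10]=2
i=11: min(r-i=3, Z[3]=1)=1; Z[11]=1
i=12: min(r-i=2, Z[4]=0)=0; Z[12]=0
i=13: min(r-i=1, Z[5]=0)=0; Z[13]=0
i=14: fresh scan; Z[14]=2 scan→box=[14,16)
i=15: min(r-i=1, Z[1]=3)=1; Z[15]=1
i=16: fresh scan; Z[16]=0
i=17: fresh scan; Z[17]=0
i=18: fresh scan; Z[18]=1 scan→box=[18,19)
i=19: fresh scan; Z[19]=0
i=20: fresh scan; Z[20]=0
i=21: fresh scan; Z[21]=4 scan→box=[21,25)
i=22: min(r-i=3, Z[1]=3)=3; Z[22]=4 scan→box=[22,26)
i=23: min(r-i=3, Z[1]=3)=3; Z[23]=4 scan→box=[23,27)
i=24: min(r-i=3, Z[1]=3)=3; Z[24]=4 scan→box=[24,28)
i=25: min(r-i=3, Z[1]=3)=3; Z[25]=4 scan→box=[25,29)
i=26: min(r-i=3, Z[1]=3)=3; Z[26]=4 scan→box=[26,30)
i=27: min(r-i=3, Z[1]=3)=3; Z[27]=4 scan→box=[27,31)
i=28: min(r-i=3, Z[1]=3)=3; Z[28]=4 scan→box=[28,32)
i=29: min(r-i=3, Z[1]=3)=3; Z[29]=3
i=30: min(r-i=2, Z[2]=2)=2; Z[30]=2
i=31: min(r-i=1, Z[3]=1)=1; Z[31]=1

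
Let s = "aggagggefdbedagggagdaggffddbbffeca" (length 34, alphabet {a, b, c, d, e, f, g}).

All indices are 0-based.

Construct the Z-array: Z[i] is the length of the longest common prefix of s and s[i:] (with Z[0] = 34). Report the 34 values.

Z[0]=34
i=1: outside box; Z[1]=0
i=2: outside box; Z[2]=0
i=3: outside box; Z[3]=3 extend→box=[3,6)
i=4: min(r-i=2, Z[1]=0)=0; Z[4]=0
i=5: min(r-i=1, Z[2]=0)=0; Z[5]=0
i=6: outside box; Z[6]=0
i=7: outside box; Z[7]=0
i=8: outside box; Z[8]=0
i=9: outside box; Z[9]=0
i=10: outside box; Z[10]=0
i=11: outside box; Z[11]=0
i=12: outside box; Z[12]=0
i=13: outside box; Z[13]=3 extend→box=[13,16)
i=14: min(r-i=2, Z[1]=0)=0; Z[14]=0
i=15: min(r-i=1, Z[2]=0)=0; Z[15]=0
i=16: outside box; Z[16]=0
i=17: outside box; Z[17]=2 extend→box=[17,19)
i=18: min(r-i=1, Z[1]=0)=0; Z[18]=0
i=19: outside box; Z[19]=0
i=20: outside box; Z[20]=3 extend→box=[20,23)
i=21: min(r-i=2, Z[1]=0)=0; Z[21]=0
i=22: min(r-i=1, Z[2]=0)=0; Z[22]=0
i=23: outside box; Z[23]=0
i=24: outside box; Z[24]=0
i=25: outside box; Z[25]=0
i=26: outside box; Z[26]=0
i=27: outside box; Z[27]=0
i=28: outside box; Z[28]=0
i=29: outside box; Z[29]=0
i=30: outside box; Z[30]=0
i=31: outside box; Z[31]=0
i=32: outside box; Z[32]=0
i=33: outside box; Z[33]=1 extend→box=[33,34)

[34, 0, 0, 3, 0, 0, 0, 0, 0, 0, 0, 0, 0, 3, 0, 0, 0, 2, 0, 0, 3, 0, 0, 0, 0, 0, 0, 0, 0, 0, 0, 0, 0, 1]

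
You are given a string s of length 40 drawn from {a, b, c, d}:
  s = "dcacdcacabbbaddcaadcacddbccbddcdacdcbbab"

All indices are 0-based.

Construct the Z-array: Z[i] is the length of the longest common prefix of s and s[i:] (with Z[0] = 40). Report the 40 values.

[40, 0, 0, 0, 4, 0, 0, 0, 0, 0, 0, 0, 0, 1, 3, 0, 0, 0, 5, 0, 0, 0, 1, 1, 0, 0, 0, 0, 1, 2, 0, 1, 0, 0, 2, 0, 0, 0, 0, 0]

Z[0]=40
i=1: fresh scan; Z[1]=0
i=2: fresh scan; Z[2]=0
i=3: fresh scan; Z[3]=0
i=4: fresh scan; Z[4]=4 scan→box=[4,8)
i=5: min(r-i=3, Z[1]=0)=0; Z[5]=0
i=6: min(r-i=2, Z[2]=0)=0; Z[6]=0
i=7: min(r-i=1, Z[3]=0)=0; Z[7]=0
i=8: fresh scan; Z[8]=0
i=9: fresh scan; Z[9]=0
i=10: fresh scan; Z[10]=0
i=11: fresh scan; Z[11]=0
i=12: fresh scan; Z[12]=0
i=13: fresh scan; Z[13]=1 scan→box=[13,14)
i=14: fresh scan; Z[14]=3 scan→box=[14,17)
i=15: min(r-i=2, Z[1]=0)=0; Z[15]=0
i=16: min(r-i=1, Z[2]=0)=0; Z[16]=0
i=17: fresh scan; Z[17]=0
i=18: fresh scan; Z[18]=5 scan→box=[18,23)
i=19: min(r-i=4, Z[1]=0)=0; Z[19]=0
i=20: min(r-i=3, Z[2]=0)=0; Z[20]=0
i=21: min(r-i=2, Z[3]=0)=0; Z[21]=0
i=22: min(r-i=1, Z[4]=4)=1; Z[22]=1
i=23: fresh scan; Z[23]=1 scan→box=[23,24)
i=24: fresh scan; Z[24]=0
i=25: fresh scan; Z[25]=0
i=26: fresh scan; Z[26]=0
i=27: fresh scan; Z[27]=0
i=28: fresh scan; Z[28]=1 scan→box=[28,29)
i=29: fresh scan; Z[29]=2 scan→box=[29,31)
i=30: min(r-i=1, Z[1]=0)=0; Z[30]=0
i=31: fresh scan; Z[31]=1 scan→box=[31,32)
i=32: fresh scan; Z[32]=0
i=33: fresh scan; Z[33]=0
i=34: fresh scan; Z[34]=2 scan→box=[34,36)
i=35: min(r-i=1, Z[1]=0)=0; Z[35]=0
i=36: fresh scan; Z[36]=0
i=37: fresh scan; Z[37]=0
i=38: fresh scan; Z[38]=0
i=39: fresh scan; Z[39]=0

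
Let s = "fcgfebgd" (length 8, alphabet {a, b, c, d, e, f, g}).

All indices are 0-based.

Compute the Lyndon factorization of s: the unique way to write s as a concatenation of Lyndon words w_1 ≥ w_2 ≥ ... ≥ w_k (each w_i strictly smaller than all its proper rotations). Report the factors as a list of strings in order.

emit factor 1: 'f' (i=0, period=1)
emit factor 2: 'cgfe' (i=1, period=4)
emit factor 3: 'bgd' (i=5, period=3)

["f", "cgfe", "bgd"]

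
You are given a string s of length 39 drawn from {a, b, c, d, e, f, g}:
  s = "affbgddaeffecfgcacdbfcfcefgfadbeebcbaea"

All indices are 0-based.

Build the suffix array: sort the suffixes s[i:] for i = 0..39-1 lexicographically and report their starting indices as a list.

rank→(start, suffix):
  0 → (38, 'a')
  1 → (16, 'acdbfcfcefgfadbeebcbaea')
  2 → (28, 'adbeebcbaea')
  3 → (36, 'aea')
  4 → (7, 'aeffecfgcacdbfcfcefgfadbeebcbaea')
  5 → (0, 'affbgddaeffecfgcacdbfcfcefgfadbeebcbaea')
  6 → (35, 'baea')
  7 → (33, 'bcbaea')
  8 → (30, 'beebcbaea')
  9 → (19, 'bfcfcefgfadbeebcbaea')
  10 → (3, 'bgddaeffecfgcacdbfcfcefgfadbeebcbaea')
  11 → (15, 'cacdbfcfcefgfadbeebcbaea')
  12 → (34, 'cbaea')
  13 → (17, 'cdbfcfcefgfadbeebcbaea')
  14 → (23, 'cefgfadbeebcbaea')
  15 → (21, 'cfcefgfadbeebcbaea')
  16 → (12, 'cfgcacdbfcfcefgfadbeebcbaea')
  17 → (6, 'daeffecfgcacdbfcfcefgfadbeebcbaea')
  18 → (29, 'dbeebcbaea')
  19 → (18, 'dbfcfcefgfadbeebcbaea')
  20 → (5, 'ddaeffecfgcacdbfcfcefgfadbeebcbaea')
  21 → (37, 'ea')
  22 → (32, 'ebcbaea')
  23 → (11, 'ecfgcacdbfcfcefgfadbeebcbaea')
  24 → (31, 'eebcbaea')
  25 → (8, 'effecfgcacdbfcfcefgfadbeebcbaea')
  26 → (24, 'efgfadbeebcbaea')
  27 → (27, 'fadbeebcbaea')
  28 → (2, 'fbgddaeffecfgcacdbfcfcefgfadbeebcbaea')
  29 → (22, 'fcefgfadbeebcbaea')
  30 → (20, 'fcfcefgfadbeebcbaea')
  31 → (10, 'fecfgcacdbfcfcefgfadbeebcbaea')
  32 → (1, 'ffbgddaeffecfgcacdbfcfcefgfadbeebcbaea')
  33 → (9, 'ffecfgcacdbfcfcefgfadbeebcbaea')
  34 → (13, 'fgcacdbfcfcefgfadbeebcbaea')
  35 → (25, 'fgfadbeebcbaea')
  36 → (14, 'gcacdbfcfcefgfadbeebcbaea')
  37 → (4, 'gddaeffecfgcacdbfcfcefgfadbeebcbaea')
  38 → (26, 'gfadbeebcbaea')

[38, 16, 28, 36, 7, 0, 35, 33, 30, 19, 3, 15, 34, 17, 23, 21, 12, 6, 29, 18, 5, 37, 32, 11, 31, 8, 24, 27, 2, 22, 20, 10, 1, 9, 13, 25, 14, 4, 26]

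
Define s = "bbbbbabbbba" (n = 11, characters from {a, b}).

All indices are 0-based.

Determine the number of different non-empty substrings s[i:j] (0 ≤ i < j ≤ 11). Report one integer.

41

rank→(start, suffix):
  0 → (10, 'a')
  1 → (5, 'abbbba')
  2 → (9, 'ba')
  3 → (4, 'babbbba')
  4 → (8, 'bba')
  5 → (3, 'bbabbbba')
  6 → (7, 'bbba')
  7 → (2, 'bbbabbbba')
  8 → (6, 'bbbba')
  9 → (1, 'bbbbabbbba')
  10 → (0, 'bbbbbabbbba')

SA = [10, 5, 9, 4, 8, 3, 7, 2, 6, 1, 0]
rank  pair      lcp
   1  s[10:],s[5:]  1  'a'
   2  s[5:],s[9:]  0  ''
   3  s[9:],s[4:]  2  'ba'
   4  s[4:],s[8:]  1  'b'
   5  s[8:],s[3:]  3  'bba'
   6  s[3:],s[7:]  2  'bb'
   7  s[7:],s[2:]  4  'bbba'
   8  s[2:],s[6:]  3  'bbb'
   9  s[6:],s[1:]  5  'bbbba'
  10  s[1:],s[0:]  4  'bbbb'

n(n+1)/2 = 11·12/2 = 66
Σ LCP = 0 + 1 + 0 + 2 + 1 + 3 + 2 + 4 + 3 + 5 + 4 = 25
distinct = 66 − 25 = 41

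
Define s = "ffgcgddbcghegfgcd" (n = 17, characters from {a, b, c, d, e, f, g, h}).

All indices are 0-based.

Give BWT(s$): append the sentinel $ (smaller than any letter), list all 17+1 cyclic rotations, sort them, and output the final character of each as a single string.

ddggbcdgh$gfffcecg

rank  rotation            last
    0  $ffgcgddbcghegfgcd  d
    1  bcghegfgcd$ffgcgdd  d
    2  cd$ffgcgddbcghegfg  g
    3  cgddbcghegfgcd$ffg  g
    4  cghegfgcd$ffgcgddb  b
    5  d$ffgcgddbcghegfgc  c
    6  dbcghegfgcd$ffgcgd  d
    7  ddbcghegfgcd$ffgcg  g
    8  egfgcd$ffgcgddbcgh  h
    9  ffgcgddbcghegfgcd$  $
   10  fgcd$ffgcgddbcgheg  g
   11  fgcgddbcghegfgcd$f  f
   12  gcd$ffgcgddbcghegf  f
   13  gcgddbcghegfgcd$ff  f
   14  gddbcghegfgcd$ffgc  c
   15  gfgcd$ffgcgddbcghe  e
   16  ghegfgcd$ffgcgddbc  c
   17  hegfgcd$ffgcgddbcg  g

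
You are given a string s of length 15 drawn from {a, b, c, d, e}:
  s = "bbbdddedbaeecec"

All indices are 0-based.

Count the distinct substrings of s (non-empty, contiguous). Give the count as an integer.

sorted suffixes:
  #0 SA[0]=9  'aeecec'
  #1 SA[1]=8  'baeecec'
  #2 SA[2]=0  'bbbdddedbaeecec'
  #3 SA[3]=1  'bbdddedbaeecec'
  #4 SA[4]=2  'bdddedbaeecec'
  #5 SA[5]=14  'c'
  #6 SA[6]=12  'cec'
  #7 SA[7]=7  'dbaeecec'
  #8 SA[8]=3  'dddedbaeecec'
  #9 SA[9]=4  'ddedbaeecec'
  #10 SA[10]=5  'dedbaeecec'
  #11 SA[11]=13  'ec'
  #12 SA[12]=11  'ecec'
  #13 SA[13]=6  'edbaeecec'
  #14 SA[14]=10  'eecec'

SA = [9, 8, 0, 1, 2, 14, 12, 7, 3, 4, 5, 13, 11, 6, 10]
[i] adj suffixes → lcp
  [1] 9/8 → 0 ('')
  [2] 8/0 → 1 ('b')
  [3] 0/1 → 2 ('bb')
  [4] 1/2 → 1 ('b')
  [5] 2/14 → 0 ('')
  [6] 14/12 → 1 ('c')
  [7] 12/7 → 0 ('')
  [8] 7/3 → 1 ('d')
  [9] 3/4 → 2 ('dd')
  [10] 4/5 → 1 ('d')
  [11] 5/13 → 0 ('')
  [12] 13/11 → 2 ('ec')
  [13] 11/6 → 1 ('e')
  [14] 6/10 → 1 ('e')

n(n+1)/2 = 15·16/2 = 120
Σ LCP = 0 + 0 + 1 + 2 + 1 + 0 + 1 + 0 + 1 + 2 + 1 + 0 + 2 + 1 + 1 = 13
distinct = 120 − 13 = 107

107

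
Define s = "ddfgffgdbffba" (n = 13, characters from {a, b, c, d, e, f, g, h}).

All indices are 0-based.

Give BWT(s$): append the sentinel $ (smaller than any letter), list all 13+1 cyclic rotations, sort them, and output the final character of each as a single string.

rank  rotation        last
    0  $ddfgffgdbffba  a
    1  a$ddfgffgdbffb  b
    2  ba$ddfgffgdbff  f
    3  bffba$ddfgffgd  d
    4  dbffba$ddfgffg  g
    5  ddfgffgdbffba$  $
    6  dfgffgdbffba$d  d
    7  fba$ddfgffgdbf  f
    8  ffba$ddfgffgdb  b
    9  ffgdbffba$ddfg  g
   10  fgdbffba$ddfgf  f
   11  fgffgdbffba$dd  d
   12  gdbffba$ddfgff  f
   13  gffgdbffba$ddf  f

abfdg$dfbgfdff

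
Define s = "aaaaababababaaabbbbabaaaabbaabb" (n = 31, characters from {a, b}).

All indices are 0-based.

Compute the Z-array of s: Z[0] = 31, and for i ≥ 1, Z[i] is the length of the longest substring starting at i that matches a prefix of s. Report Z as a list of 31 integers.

[31, 4, 3, 2, 1, 0, 1, 0, 1, 0, 1, 0, 3, 2, 1, 0, 0, 0, 0, 1, 0, 4, 3, 2, 1, 0, 0, 2, 1, 0, 0]

Z[0]=31
i=1: outside box; Z[1]=4 extend→box=[1,5)
i=2: min(r-i=3, Z[1]=4)=3; Z[2]=3
i=3: min(r-i=2, Z[2]=3)=2; Z[3]=2
i=4: min(r-i=1, Z[3]=2)=1; Z[4]=1
i=5: outside box; Z[5]=0
i=6: outside box; Z[6]=1 extend→box=[6,7)
i=7: outside box; Z[7]=0
i=8: outside box; Z[8]=1 extend→box=[8,9)
i=9: outside box; Z[9]=0
i=10: outside box; Z[10]=1 extend→box=[10,11)
i=11: outside box; Z[11]=0
i=12: outside box; Z[12]=3 extend→box=[12,15)
i=13: min(r-i=2, Z[1]=4)=2; Z[13]=2
i=14: min(r-i=1, Z[2]=3)=1; Z[14]=1
i=15: outside box; Z[15]=0
i=16: outside box; Z[16]=0
i=17: outside box; Z[17]=0
i=18: outside box; Z[18]=0
i=19: outside box; Z[19]=1 extend→box=[19,20)
i=20: outside box; Z[20]=0
i=21: outside box; Z[21]=4 extend→box=[21,25)
i=22: min(r-i=3, Z[1]=4)=3; Z[22]=3
i=23: min(r-i=2, Z[2]=3)=2; Z[23]=2
i=24: min(r-i=1, Z[3]=2)=1; Z[24]=1
i=25: outside box; Z[25]=0
i=26: outside box; Z[26]=0
i=27: outside box; Z[27]=2 extend→box=[27,29)
i=28: min(r-i=1, Z[1]=4)=1; Z[28]=1
i=29: outside box; Z[29]=0
i=30: outside box; Z[30]=0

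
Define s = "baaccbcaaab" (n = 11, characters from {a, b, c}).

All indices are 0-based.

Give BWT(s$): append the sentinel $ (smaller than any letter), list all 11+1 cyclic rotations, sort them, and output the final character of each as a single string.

rank  rotation      last
    0  $baaccbcaaab  b
    1  aaab$baaccbc  c
    2  aab$baaccbca  a
    3  aaccbcaaab$b  b
    4  ab$baaccbcaa  a
    5  accbcaaab$ba  a
    6  b$baaccbcaaa  a
    7  baaccbcaaab$  $
    8  bcaaab$baacc  c
    9  caaab$baaccb  b
   10  cbcaaab$baac  c
   11  ccbcaaab$baa  a

bcabaaa$cbca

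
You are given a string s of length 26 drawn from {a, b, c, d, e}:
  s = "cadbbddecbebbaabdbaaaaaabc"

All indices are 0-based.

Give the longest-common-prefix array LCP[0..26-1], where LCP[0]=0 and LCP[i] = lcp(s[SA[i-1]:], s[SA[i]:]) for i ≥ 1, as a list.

[0, 5, 4, 3, 2, 3, 1, 2, 1, 0, 3, 1, 2, 1, 1, 2, 1, 0, 1, 1, 0, 2, 1, 1, 0, 1]

rank | idx | suffix
   0 |  18 | aaaaaabc
   1 |  19 | aaaaabc
   2 |  20 | aaaabc
   3 |  21 | aaabc
   4 |  22 | aabc
   5 |  13 | aabdbaaaaaabc
   6 |  23 | abc
   7 |  14 | abdbaaaaaabc
   8 |   1 | adbbddecbebbaabdbaaaaaabc
   9 |  17 | baaaaaabc
  10 |  12 | baabdbaaaaaabc
  11 |  11 | bbaabdbaaaaaabc
  12 |   3 | bbddecbebbaabdbaaaaaabc
  13 |  24 | bc
  14 |  15 | bdbaaaaaabc
  15 |   4 | bddecbebbaabdbaaaaaabc
  16 |   9 | bebbaabdbaaaaaabc
  17 |  25 | c
  18 |   0 | cadbbddecbebbaabdbaaaaaabc
  19 |   8 | cbebbaabdbaaaaaabc
  20 |  16 | dbaaaaaabc
  21 |   2 | dbbddecbebbaabdbaaaaaabc
  22 |   5 | ddecbebbaabdbaaaaaabc
  23 |   6 | decbebbaabdbaaaaaabc
  24 |  10 | ebbaabdbaaaaaabc
  25 |   7 | ecbebbaabdbaaaaaabc

SA = [18, 19, 20, 21, 22, 13, 23, 14, 1, 17, 12, 11, 3, 24, 15, 4, 9, 25, 0, 8, 16, 2, 5, 6, 10, 7]
rank  pair      lcp
   1  s[18:],s[19:]  5  'aaaaa'
   2  s[19:],s[20:]  4  'aaaa'
   3  s[20:],s[21:]  3  'aaa'
   4  s[21:],s[22:]  2  'aa'
   5  s[22:],s[13:]  3  'aab'
   6  s[13:],s[23:]  1  'a'
   7  s[23:],s[14:]  2  'ab'
   8  s[14:],s[1:]  1  'a'
   9  s[1:],s[17:]  0  ''
  10  s[17:],s[12:]  3  'baa'
  11  s[12:],s[11:]  1  'b'
  12  s[11:],s[3:]  2  'bb'
  13  s[3:],s[24:]  1  'b'
  14  s[24:],s[15:]  1  'b'
  15  s[15:],s[4:]  2  'bd'
  16  s[4:],s[9:]  1  'b'
  17  s[9:],s[25:]  0  ''
  18  s[25:],s[0:]  1  'c'
  19  s[0:],s[8:]  1  'c'
  20  s[8:],s[16:]  0  ''
  21  s[16:],s[2:]  2  'db'
  22  s[2:],s[5:]  1  'd'
  23  s[5:],s[6:]  1  'd'
  24  s[6:],s[10:]  0  ''
  25  s[10:],s[7:]  1  'e'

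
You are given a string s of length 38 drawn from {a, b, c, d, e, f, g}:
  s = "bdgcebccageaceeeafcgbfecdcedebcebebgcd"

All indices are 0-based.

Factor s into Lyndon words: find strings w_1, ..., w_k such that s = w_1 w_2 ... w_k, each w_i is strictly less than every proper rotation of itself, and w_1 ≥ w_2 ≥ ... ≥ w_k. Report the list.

emit factor 1: 'bdgce' (i=0, period=5)
emit factor 2: 'bcc' (i=5, period=3)
emit factor 3: 'age' (i=8, period=3)
emit factor 4: 'aceeeafcgbfecdcedebcebebgcd' (i=11, period=27)

["bdgce", "bcc", "age", "aceeeafcgbfecdcedebcebebgcd"]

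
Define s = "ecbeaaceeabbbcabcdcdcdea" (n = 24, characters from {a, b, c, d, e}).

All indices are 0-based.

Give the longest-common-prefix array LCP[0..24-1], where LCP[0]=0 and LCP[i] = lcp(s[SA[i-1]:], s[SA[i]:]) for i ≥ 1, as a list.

rank→(start, suffix):
  0 → (23, 'a')
  1 → (4, 'aaceeabbbcabcdcdcdea')
  2 → (9, 'abbbcabcdcdcdea')
  3 → (14, 'abcdcdcdea')
  4 → (5, 'aceeabbbcabcdcdcdea')
  5 → (10, 'bbbcabcdcdcdea')
  6 → (11, 'bbcabcdcdcdea')
  7 → (12, 'bcabcdcdcdea')
  8 → (15, 'bcdcdcdea')
  9 → (2, 'beaaceeabbbcabcdcdcdea')
  10 → (13, 'cabcdcdcdea')
  11 → (1, 'cbeaaceeabbbcabcdcdcdea')
  12 → (16, 'cdcdcdea')
  13 → (18, 'cdcdea')
  14 → (20, 'cdea')
  15 → (6, 'ceeabbbcabcdcdcdea')
  16 → (17, 'dcdcdea')
  17 → (19, 'dcdea')
  18 → (21, 'dea')
  19 → (22, 'ea')
  20 → (3, 'eaaceeabbbcabcdcdcdea')
  21 → (8, 'eabbbcabcdcdcdea')
  22 → (0, 'ecbeaaceeabbbcabcdcdcdea')
  23 → (7, 'eeabbbcabcdcdcdea')

SA = [23, 4, 9, 14, 5, 10, 11, 12, 15, 2, 13, 1, 16, 18, 20, 6, 17, 19, 21, 22, 3, 8, 0, 7]
rank  pair      lcp
   1  s[23:],s[4:]  1  'a'
   2  s[4:],s[9:]  1  'a'
   3  s[9:],s[14:]  2  'ab'
   4  s[14:],s[5:]  1  'a'
   5  s[5:],s[10:]  0  ''
   6  s[10:],s[11:]  2  'bb'
   7  s[11:],s[12:]  1  'b'
   8  s[12:],s[15:]  2  'bc'
   9  s[15:],s[2:]  1  'b'
  10  s[2:],s[13:]  0  ''
  11  s[13:],s[1:]  1  'c'
  12  s[1:],s[16:]  1  'c'
  13  s[16:],s[18:]  4  'cdcd'
  14  s[18:],s[20:]  2  'cd'
  15  s[20:],s[6:]  1  'c'
  16  s[6:],s[17:]  0  ''
  17  s[17:],s[19:]  3  'dcd'
  18  s[19:],s[21:]  1  'd'
  19  s[21:],s[22:]  0  ''
  20  s[22:],s[3:]  2  'ea'
  21  s[3:],s[8:]  2  'ea'
  22  s[8:],s[0:]  1  'e'
  23  s[0:],s[7:]  1  'e'

[0, 1, 1, 2, 1, 0, 2, 1, 2, 1, 0, 1, 1, 4, 2, 1, 0, 3, 1, 0, 2, 2, 1, 1]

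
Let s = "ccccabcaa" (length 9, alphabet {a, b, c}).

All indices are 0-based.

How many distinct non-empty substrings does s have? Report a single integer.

rank→(start, suffix):
  0 → (8, 'a')
  1 → (7, 'aa')
  2 → (4, 'abcaa')
  3 → (5, 'bcaa')
  4 → (6, 'caa')
  5 → (3, 'cabcaa')
  6 → (2, 'ccabcaa')
  7 → (1, 'cccabcaa')
  8 → (0, 'ccccabcaa')

SA = [8, 7, 4, 5, 6, 3, 2, 1, 0]
[i] adj suffixes → lcp
  [1] 8/7 → 1 ('a')
  [2] 7/4 → 1 ('a')
  [3] 4/5 → 0 ('')
  [4] 5/6 → 0 ('')
  [5] 6/3 → 2 ('ca')
  [6] 3/2 → 1 ('c')
  [7] 2/1 → 2 ('cc')
  [8] 1/0 → 3 ('ccc')

n(n+1)/2 = 9·10/2 = 45
Σ LCP = 0 + 1 + 1 + 0 + 0 + 2 + 1 + 2 + 3 = 10
distinct = 45 − 10 = 35

35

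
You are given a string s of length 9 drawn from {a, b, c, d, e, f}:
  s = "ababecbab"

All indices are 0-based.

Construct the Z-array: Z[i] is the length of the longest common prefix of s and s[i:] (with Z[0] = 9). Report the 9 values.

Z[0]=9
i=1: i≥r, start 0; Z[1]=0
i=2: i≥r, start 0; Z[2]=2 grow→box=[2,4)
i=3: min(r-i=1, Z[1]=0)=0; Z[3]=0
i=4: i≥r, start 0; Z[4]=0
i=5: i≥r, start 0; Z[5]=0
i=6: i≥r, start 0; Z[6]=0
i=7: i≥r, start 0; Z[7]=2 grow→box=[7,9)
i=8: min(r-i=1, Z[1]=0)=0; Z[8]=0

[9, 0, 2, 0, 0, 0, 0, 2, 0]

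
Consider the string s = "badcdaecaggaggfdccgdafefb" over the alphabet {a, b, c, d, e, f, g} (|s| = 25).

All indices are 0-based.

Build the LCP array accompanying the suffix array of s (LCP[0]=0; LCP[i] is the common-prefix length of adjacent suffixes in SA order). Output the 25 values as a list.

[0, 1, 1, 1, 3, 0, 1, 0, 1, 1, 1, 0, 2, 1, 2, 0, 1, 0, 1, 1, 0, 1, 1, 1, 2]

sorted suffixes:
  #0 SA[0]=1  'adcdaecaggaggfdccgdafefb'
  #1 SA[1]=5  'aecaggaggfdccgdafefb'
  #2 SA[2]=20  'afefb'
  #3 SA[3]=8  'aggaggfdccgdafefb'
  #4 SA[4]=11  'aggfdccgdafefb'
  #5 SA[5]=24  'b'
  #6 SA[6]=0  'badcdaecaggaggfdccgdafefb'
  #7 SA[7]=7  'caggaggfdccgdafefb'
  #8 SA[8]=16  'ccgdafefb'
  #9 SA[9]=3  'cdaecaggaggfdccgdafefb'
  #10 SA[10]=17  'cgdafefb'
  #11 SA[11]=4  'daecaggaggfdccgdafefb'
  #12 SA[12]=19  'dafefb'
  #13 SA[13]=15  'dccgdafefb'
  #14 SA[14]=2  'dcdaecaggaggfdccgdafefb'
  #15 SA[15]=6  'ecaggaggfdccgdafefb'
  #16 SA[16]=22  'efb'
  #17 SA[17]=23  'fb'
  #18 SA[18]=14  'fdccgdafefb'
  #19 SA[19]=21  'fefb'
  #20 SA[20]=10  'gaggfdccgdafefb'
  #21 SA[21]=18  'gdafefb'
  #22 SA[22]=13  'gfdccgdafefb'
  #23 SA[23]=9  'ggaggfdccgdafefb'
  #24 SA[24]=12  'ggfdccgdafefb'

SA = [1, 5, 20, 8, 11, 24, 0, 7, 16, 3, 17, 4, 19, 15, 2, 6, 22, 23, 14, 21, 10, 18, 13, 9, 12]
i: (SA[i-1],SA[i]) lcp shared
  1: (1,5) 1 'a'
  2: (5,20) 1 'a'
  3: (20,8) 1 'a'
  4: (8,11) 3 'agg'
  5: (11,24) 0 ''
  6: (24,0) 1 'b'
  7: (0,7) 0 ''
  8: (7,16) 1 'c'
  9: (16,3) 1 'c'
  10: (3,17) 1 'c'
  11: (17,4) 0 ''
  12: (4,19) 2 'da'
  13: (19,15) 1 'd'
  14: (15,2) 2 'dc'
  15: (2,6) 0 ''
  16: (6,22) 1 'e'
  17: (22,23) 0 ''
  18: (23,14) 1 'f'
  19: (14,21) 1 'f'
  20: (21,10) 0 ''
  21: (10,18) 1 'g'
  22: (18,13) 1 'g'
  23: (13,9) 1 'g'
  24: (9,12) 2 'gg'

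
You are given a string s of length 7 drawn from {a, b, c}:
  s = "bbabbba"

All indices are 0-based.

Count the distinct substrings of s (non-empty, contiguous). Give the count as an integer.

sorted suffixes:
  #0 SA[0]=6  'a'
  #1 SA[1]=2  'abbba'
  #2 SA[2]=5  'ba'
  #3 SA[3]=1  'babbba'
  #4 SA[4]=4  'bba'
  #5 SA[5]=0  'bbabbba'
  #6 SA[6]=3  'bbba'

SA = [6, 2, 5, 1, 4, 0, 3]
i: (SA[i-1],SA[i]) lcp shared
  1: (6,2) 1 'a'
  2: (2,5) 0 ''
  3: (5,1) 2 'ba'
  4: (1,4) 1 'b'
  5: (4,0) 3 'bba'
  6: (0,3) 2 'bb'

n(n+1)/2 = 7·8/2 = 28
Σ LCP = 0 + 1 + 0 + 2 + 1 + 3 + 2 = 9
distinct = 28 − 9 = 19

19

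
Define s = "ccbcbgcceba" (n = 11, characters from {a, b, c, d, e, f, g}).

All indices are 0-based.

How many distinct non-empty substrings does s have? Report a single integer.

58

rank→(start, suffix):
  0 → (10, 'a')
  1 → (9, 'ba')
  2 → (2, 'bcbgcceba')
  3 → (4, 'bgcceba')
  4 → (1, 'cbcbgcceba')
  5 → (3, 'cbgcceba')
  6 → (0, 'ccbcbgcceba')
  7 → (6, 'cceba')
  8 → (7, 'ceba')
  9 → (8, 'eba')
  10 → (5, 'gcceba')

SA = [10, 9, 2, 4, 1, 3, 0, 6, 7, 8, 5]
[i] adj suffixes → lcp
  [1] 10/9 → 0 ('')
  [2] 9/2 → 1 ('b')
  [3] 2/4 → 1 ('b')
  [4] 4/1 → 0 ('')
  [5] 1/3 → 2 ('cb')
  [6] 3/0 → 1 ('c')
  [7] 0/6 → 2 ('cc')
  [8] 6/7 → 1 ('c')
  [9] 7/8 → 0 ('')
  [10] 8/5 → 0 ('')

n(n+1)/2 = 11·12/2 = 66
Σ LCP = 0 + 0 + 1 + 1 + 0 + 2 + 1 + 2 + 1 + 0 + 0 = 8
distinct = 66 − 8 = 58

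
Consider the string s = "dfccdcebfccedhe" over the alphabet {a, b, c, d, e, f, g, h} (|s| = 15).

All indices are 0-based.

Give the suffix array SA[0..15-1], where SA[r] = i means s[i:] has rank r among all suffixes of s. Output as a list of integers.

rank→(start, suffix):
  0 → (7, 'bfccedhe')
  1 → (2, 'ccdcebfccedhe')
  2 → (9, 'ccedhe')
  3 → (3, 'cdcebfccedhe')
  4 → (5, 'cebfccedhe')
  5 → (10, 'cedhe')
  6 → (4, 'dcebfccedhe')
  7 → (0, 'dfccdcebfccedhe')
  8 → (12, 'dhe')
  9 → (14, 'e')
  10 → (6, 'ebfccedhe')
  11 → (11, 'edhe')
  12 → (1, 'fccdcebfccedhe')
  13 → (8, 'fccedhe')
  14 → (13, 'he')

[7, 2, 9, 3, 5, 10, 4, 0, 12, 14, 6, 11, 1, 8, 13]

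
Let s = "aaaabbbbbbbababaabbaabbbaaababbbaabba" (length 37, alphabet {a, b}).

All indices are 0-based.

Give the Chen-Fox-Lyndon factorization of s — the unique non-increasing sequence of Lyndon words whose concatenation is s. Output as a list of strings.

["aaaabbbbbbbababaabbaabbbaaababbbaabb", "a"]

emit factor 1: 'aaaabbbbbbbababaabbaabbbaaababbbaabb' (i=0, period=36)
emit factor 2: 'a' (i=36, period=1)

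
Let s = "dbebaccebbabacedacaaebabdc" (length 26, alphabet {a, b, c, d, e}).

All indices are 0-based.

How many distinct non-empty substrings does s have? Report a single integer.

318

sorted suffixes:
  #0 SA[0]=18  'aaebabdc'
  #1 SA[1]=10  'abacedacaaebabdc'
  #2 SA[2]=22  'abdc'
  #3 SA[3]=16  'acaaebabdc'
  #4 SA[4]=4  'accebbabacedacaaebabdc'
  #5 SA[5]=12  'acedacaaebabdc'
  #6 SA[6]=19  'aebabdc'
  #7 SA[7]=9  'babacedacaaebabdc'
  #8 SA[8]=21  'babdc'
  #9 SA[9]=3  'baccebbabacedacaaebabdc'
  #10 SA[10]=11  'bacedacaaebabdc'
  #11 SA[11]=8  'bbabacedacaaebabdc'
  #12 SA[12]=23  'bdc'
  #13 SA[13]=1  'bebaccebbabacedacaaebabdc'
  #14 SA[14]=25  'c'
  #15 SA[15]=17  'caaebabdc'
  #16 SA[16]=5  'ccebbabacedacaaebabdc'
  #17 SA[17]=6  'cebbabacedacaaebabdc'
  #18 SA[18]=13  'cedacaaebabdc'
  #19 SA[19]=15  'dacaaebabdc'
  #20 SA[20]=0  'dbebaccebbabacedacaaebabdc'
  #21 SA[21]=24  'dc'
  #22 SA[22]=20  'ebabdc'
  #23 SA[23]=2  'ebaccebbabacedacaaebabdc'
  #24 SA[24]=7  'ebbabacedacaaebabdc'
  #25 SA[25]=14  'edacaaebabdc'

SA = [18, 10, 22, 16, 4, 12, 19, 9, 21, 3, 11, 8, 23, 1, 25, 17, 5, 6, 13, 15, 0, 24, 20, 2, 7, 14]
[i] adj suffixes → lcp
  [1] 18/10 → 1 ('a')
  [2] 10/22 → 2 ('ab')
  [3] 22/16 → 1 ('a')
  [4] 16/4 → 2 ('ac')
  [5] 4/12 → 2 ('ac')
  [6] 12/19 → 1 ('a')
  [7] 19/9 → 0 ('')
  [8] 9/21 → 3 ('bab')
  [9] 21/3 → 2 ('ba')
  [10] 3/11 → 3 ('bac')
  [11] 11/8 → 1 ('b')
  [12] 8/23 → 1 ('b')
  [13] 23/1 → 1 ('b')
  [14] 1/25 → 0 ('')
  [15] 25/17 → 1 ('c')
  [16] 17/5 → 1 ('c')
  [17] 5/6 → 1 ('c')
  [18] 6/13 → 2 ('ce')
  [19] 13/15 → 0 ('')
  [20] 15/0 → 1 ('d')
  [21] 0/24 → 1 ('d')
  [22] 24/20 → 0 ('')
  [23] 20/2 → 3 ('eba')
  [24] 2/7 → 2 ('eb')
  [25] 7/14 → 1 ('e')

n(n+1)/2 = 26·27/2 = 351
Σ LCP = 0 + 1 + 2 + 1 + 2 + 2 + 1 + 0 + 3 + 2 + 3 + 1 + 1 + 1 + 0 + 1 + 1 + 1 + 2 + 0 + 1 + 1 + 0 + 3 + 2 + 1 = 33
distinct = 351 − 33 = 318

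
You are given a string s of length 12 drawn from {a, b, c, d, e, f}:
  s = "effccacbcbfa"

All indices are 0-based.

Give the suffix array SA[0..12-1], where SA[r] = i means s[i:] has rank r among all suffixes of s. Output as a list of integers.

sorted suffixes:
  #0 SA[0]=11  'a'
  #1 SA[1]=5  'acbcbfa'
  #2 SA[2]=7  'bcbfa'
  #3 SA[3]=9  'bfa'
  #4 SA[4]=4  'cacbcbfa'
  #5 SA[5]=6  'cbcbfa'
  #6 SA[6]=8  'cbfa'
  #7 SA[7]=3  'ccacbcbfa'
  #8 SA[8]=0  'effccacbcbfa'
  #9 SA[9]=10  'fa'
  #10 SA[10]=2  'fccacbcbfa'
  #11 SA[11]=1  'ffccacbcbfa'

[11, 5, 7, 9, 4, 6, 8, 3, 0, 10, 2, 1]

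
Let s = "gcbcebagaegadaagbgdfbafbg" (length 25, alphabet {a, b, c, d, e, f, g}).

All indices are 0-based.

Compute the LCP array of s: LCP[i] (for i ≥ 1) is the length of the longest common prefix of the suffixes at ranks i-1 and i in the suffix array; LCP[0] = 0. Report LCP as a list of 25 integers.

rank→(start, suffix):
  0 → (13, 'aagbgdfbafbg')
  1 → (11, 'adaagbgdfbafbg')
  2 → (8, 'aegadaagbgdfbafbg')
  3 → (21, 'afbg')
  4 → (6, 'agaegadaagbgdfbafbg')
  5 → (14, 'agbgdfbafbg')
  6 → (20, 'bafbg')
  7 → (5, 'bagaegadaagbgdfbafbg')
  8 → (2, 'bcebagaegadaagbgdfbafbg')
  9 → (23, 'bg')
  10 → (16, 'bgdfbafbg')
  11 → (1, 'cbcebagaegadaagbgdfbafbg')
  12 → (3, 'cebagaegadaagbgdfbafbg')
  13 → (12, 'daagbgdfbafbg')
  14 → (18, 'dfbafbg')
  15 → (4, 'ebagaegadaagbgdfbafbg')
  16 → (9, 'egadaagbgdfbafbg')
  17 → (19, 'fbafbg')
  18 → (22, 'fbg')
  19 → (24, 'g')
  20 → (10, 'gadaagbgdfbafbg')
  21 → (7, 'gaegadaagbgdfbafbg')
  22 → (15, 'gbgdfbafbg')
  23 → (0, 'gcbcebagaegadaagbgdfbafbg')
  24 → (17, 'gdfbafbg')

SA = [13, 11, 8, 21, 6, 14, 20, 5, 2, 23, 16, 1, 3, 12, 18, 4, 9, 19, 22, 24, 10, 7, 15, 0, 17]
[i] adj suffixes → lcp
  [1] 13/11 → 1 ('a')
  [2] 11/8 → 1 ('a')
  [3] 8/21 → 1 ('a')
  [4] 21/6 → 1 ('a')
  [5] 6/14 → 2 ('ag')
  [6] 14/20 → 0 ('')
  [7] 20/5 → 2 ('ba')
  [8] 5/2 → 1 ('b')
  [9] 2/23 → 1 ('b')
  [10] 23/16 → 2 ('bg')
  [11] 16/1 → 0 ('')
  [12] 1/3 → 1 ('c')
  [13] 3/12 → 0 ('')
  [14] 12/18 → 1 ('d')
  [15] 18/4 → 0 ('')
  [16] 4/9 → 1 ('e')
  [17] 9/19 → 0 ('')
  [18] 19/22 → 2 ('fb')
  [19] 22/24 → 0 ('')
  [20] 24/10 → 1 ('g')
  [21] 10/7 → 2 ('ga')
  [22] 7/15 → 1 ('g')
  [23] 15/0 → 1 ('g')
  [24] 0/17 → 1 ('g')

[0, 1, 1, 1, 1, 2, 0, 2, 1, 1, 2, 0, 1, 0, 1, 0, 1, 0, 2, 0, 1, 2, 1, 1, 1]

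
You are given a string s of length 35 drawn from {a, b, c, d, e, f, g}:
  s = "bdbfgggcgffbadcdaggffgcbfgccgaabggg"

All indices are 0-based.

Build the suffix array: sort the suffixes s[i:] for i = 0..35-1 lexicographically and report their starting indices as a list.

sorted suffixes:
  #0 SA[0]=29  'aabggg'
  #1 SA[1]=30  'abggg'
  #2 SA[2]=12  'adcdaggffgcbfgccgaabggg'
  #3 SA[3]=16  'aggffgcbfgccgaabggg'
  #4 SA[4]=11  'badcdaggffgcbfgccgaabggg'
  #5 SA[5]=0  'bdbfgggcgffbadcdaggffgcbfgccgaabggg'
  #6 SA[6]=23  'bfgccgaabggg'
  #7 SA[7]=2  'bfgggcgffbadcdaggffgcbfgccgaabggg'
  #8 SA[8]=31  'bggg'
  #9 SA[9]=22  'cbfgccgaabggg'
  #10 SA[10]=26  'ccgaabggg'
  #11 SA[11]=14  'cdaggffgcbfgccgaabggg'
  #12 SA[12]=27  'cgaabggg'
  #13 SA[13]=7  'cgffbadcdaggffgcbfgccgaabggg'
  #14 SA[14]=15  'daggffgcbfgccgaabggg'
  #15 SA[15]=1  'dbfgggcgffbadcdaggffgcbfgccgaabggg'
  #16 SA[16]=13  'dcdaggffgcbfgccgaabggg'
  #17 SA[17]=10  'fbadcdaggffgcbfgccgaabggg'
  #18 SA[18]=9  'ffbadcdaggffgcbfgccgaabggg'
  #19 SA[19]=19  'ffgcbfgccgaabggg'
  #20 SA[20]=20  'fgcbfgccgaabggg'
  #21 SA[21]=24  'fgccgaabggg'
  #22 SA[22]=3  'fgggcgffbadcdaggffgcbfgccgaabggg'
  #23 SA[23]=34  'g'
  #24 SA[24]=28  'gaabggg'
  #25 SA[25]=21  'gcbfgccgaabggg'
  #26 SA[26]=25  'gccgaabggg'
  #27 SA[27]=6  'gcgffbadcdaggffgcbfgccgaabggg'
  #28 SA[28]=8  'gffbadcdaggffgcbfgccgaabggg'
  #29 SA[29]=18  'gffgcbfgccgaabggg'
  #30 SA[30]=33  'gg'
  #31 SA[31]=5  'ggcgffbadcdaggffgcbfgccgaabggg'
  #32 SA[32]=17  'ggffgcbfgccgaabggg'
  #33 SA[33]=32  'ggg'
  #34 SA[34]=4  'gggcgffbadcdaggffgcbfgccgaabggg'

[29, 30, 12, 16, 11, 0, 23, 2, 31, 22, 26, 14, 27, 7, 15, 1, 13, 10, 9, 19, 20, 24, 3, 34, 28, 21, 25, 6, 8, 18, 33, 5, 17, 32, 4]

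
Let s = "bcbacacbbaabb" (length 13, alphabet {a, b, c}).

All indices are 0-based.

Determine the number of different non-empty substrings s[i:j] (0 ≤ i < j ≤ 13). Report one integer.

rank | idx | suffix
   0 |   9 | aabb
   1 |  10 | abb
   2 |   3 | acacbbaabb
   3 |   5 | acbbaabb
   4 |  12 | b
   5 |   8 | baabb
   6 |   2 | bacacbbaabb
   7 |  11 | bb
   8 |   7 | bbaabb
   9 |   0 | bcbacacbbaabb
  10 |   4 | cacbbaabb
  11 |   1 | cbacacbbaabb
  12 |   6 | cbbaabb

SA = [9, 10, 3, 5, 12, 8, 2, 11, 7, 0, 4, 1, 6]
[i] adj suffixes → lcp
  [1] 9/10 → 1 ('a')
  [2] 10/3 → 1 ('a')
  [3] 3/5 → 2 ('ac')
  [4] 5/12 → 0 ('')
  [5] 12/8 → 1 ('b')
  [6] 8/2 → 2 ('ba')
  [7] 2/11 → 1 ('b')
  [8] 11/7 → 2 ('bb')
  [9] 7/0 → 1 ('b')
  [10] 0/4 → 0 ('')
  [11] 4/1 → 1 ('c')
  [12] 1/6 → 2 ('cb')

n(n+1)/2 = 13·14/2 = 91
Σ LCP = 0 + 1 + 1 + 2 + 0 + 1 + 2 + 1 + 2 + 1 + 0 + 1 + 2 = 14
distinct = 91 − 14 = 77

77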